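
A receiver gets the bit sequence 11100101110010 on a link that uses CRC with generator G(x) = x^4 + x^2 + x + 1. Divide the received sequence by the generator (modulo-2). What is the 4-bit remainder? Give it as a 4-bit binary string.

0000

Modulo-2 division of 11100101110010 by 10111:
  pos 0: 11100 XOR 10111 = 01011
  pos 1: 10111 XOR 10111 = 00000
  pos 7: 11100 XOR 10111 = 01011
  pos 8: 10111 XOR 10111 = 00000
Remainder = 0000 (zero — the frame passes the CRC check).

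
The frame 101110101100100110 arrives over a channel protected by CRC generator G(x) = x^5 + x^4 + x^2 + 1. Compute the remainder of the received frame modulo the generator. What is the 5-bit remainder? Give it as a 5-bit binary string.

Modulo-2 division of 101110101100100110 by 110101:
  pos 0: 101110 XOR 110101 = 011011
  pos 1: 110111 XOR 110101 = 000010
  pos 5: 100110 XOR 110101 = 010011
  pos 6: 100110 XOR 110101 = 010011
  pos 7: 100111 XOR 110101 = 010010
  pos 8: 100100 XOR 110101 = 010001
  pos 9: 100010 XOR 110101 = 010111
  pos 10: 101111 XOR 110101 = 011010
  pos 11: 110101 XOR 110101 = 000000
Remainder = 00000 (zero — the frame passes the CRC check).

00000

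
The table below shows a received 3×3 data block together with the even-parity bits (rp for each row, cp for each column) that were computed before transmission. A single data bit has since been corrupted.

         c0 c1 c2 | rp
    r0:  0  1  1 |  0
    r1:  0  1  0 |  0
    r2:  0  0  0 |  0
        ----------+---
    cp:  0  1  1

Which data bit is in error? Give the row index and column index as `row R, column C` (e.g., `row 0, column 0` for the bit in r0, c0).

row 1, column 1

Recompute each row's even parity and compare to rp:
  r0: data parity 0, sent rp 0 → ok
  r1: data parity 1, sent rp 0 → mismatch
  r2: data parity 0, sent rp 0 → ok
Recompute each column's even parity and compare to cp:
  c0: data parity 0, sent cp 0 → ok
  c1: data parity 0, sent cp 1 → mismatch
  c2: data parity 1, sent cp 1 → ok
Exactly one row (r1) and one column (c1) fail → the flipped bit is at their intersection.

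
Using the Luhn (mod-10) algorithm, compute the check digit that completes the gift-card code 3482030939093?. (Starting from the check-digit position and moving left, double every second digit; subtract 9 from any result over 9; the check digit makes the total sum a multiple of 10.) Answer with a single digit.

9

Partial digits right→left: 3 9 0 9 3 9 0 3 0 2 8 4 3
Double every second digit counting from the check-digit position (so the 1st, 3rd, 5th, ... of the partial from the right).
  doubled (with −9 where >9): 6 0 6 0 0 7 6 → sum 25
  kept as-is: 9 9 9 3 2 4 → sum 36
Total = 25 + 36 = 61.
Check digit = (10 − (61 mod 10)) mod 10 = 9.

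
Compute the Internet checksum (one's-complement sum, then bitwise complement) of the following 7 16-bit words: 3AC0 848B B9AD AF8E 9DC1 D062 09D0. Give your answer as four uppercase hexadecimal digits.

One's-complement addition (fold any carry out of bit 15 back into bit 0):
  0x3AC0 + 0x848B = 0x0BF4B
  0xBF4B + 0xB9AD = 0x178F8 → wrap carry → 0x78F9
  0x78F9 + 0xAF8E = 0x12887 → wrap carry → 0x2888
  0x2888 + 0x9DC1 = 0x0C649
  0xC649 + 0xD062 = 0x196AB → wrap carry → 0x96AC
  0x96AC + 0x09D0 = 0x0A07C
One's-complement sum = 0xA07C.
Checksum = ~0xA07C & 0xFFFF = 0x5F83.

5F83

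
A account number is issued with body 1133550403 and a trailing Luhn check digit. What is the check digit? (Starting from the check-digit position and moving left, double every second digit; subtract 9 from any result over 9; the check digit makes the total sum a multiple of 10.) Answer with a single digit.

8

Partial digits right→left: 3 0 4 0 5 5 3 3 1 1
Double every second digit counting from the check-digit position (so the 1st, 3rd, 5th, ... of the partial from the right).
  doubled (with −9 where >9): 6 8 1 6 2 → sum 23
  kept as-is: 0 0 5 3 1 → sum 9
Total = 23 + 9 = 32.
Check digit = (10 − (32 mod 10)) mod 10 = 8.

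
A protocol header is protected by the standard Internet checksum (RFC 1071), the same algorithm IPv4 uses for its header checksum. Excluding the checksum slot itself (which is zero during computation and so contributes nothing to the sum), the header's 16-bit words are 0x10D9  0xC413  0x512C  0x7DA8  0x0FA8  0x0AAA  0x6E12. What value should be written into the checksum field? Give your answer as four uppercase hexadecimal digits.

One's-complement addition (fold any carry out of bit 15 back into bit 0):
  0x10D9 + 0xC413 = 0x0D4EC
  0xD4EC + 0x512C = 0x12618 → wrap carry → 0x2619
  0x2619 + 0x7DA8 = 0x0A3C1
  0xA3C1 + 0x0FA8 = 0x0B369
  0xB369 + 0x0AAA = 0x0BE13
  0xBE13 + 0x6E12 = 0x12C25 → wrap carry → 0x2C26
One's-complement sum = 0x2C26.
Checksum = ~0x2C26 & 0xFFFF = 0xD3D9.

D3D9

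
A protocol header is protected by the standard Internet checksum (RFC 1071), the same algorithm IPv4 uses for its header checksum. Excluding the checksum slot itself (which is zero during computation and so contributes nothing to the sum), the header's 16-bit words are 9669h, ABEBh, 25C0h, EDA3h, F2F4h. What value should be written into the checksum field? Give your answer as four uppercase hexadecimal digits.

One's-complement addition (fold any carry out of bit 15 back into bit 0):
  0x9669 + 0xABEB = 0x14254 → wrap carry → 0x4255
  0x4255 + 0x25C0 = 0x06815
  0x6815 + 0xEDA3 = 0x155B8 → wrap carry → 0x55B9
  0x55B9 + 0xF2F4 = 0x148AD → wrap carry → 0x48AE
One's-complement sum = 0x48AE.
Checksum = ~0x48AE & 0xFFFF = 0xB751.

B751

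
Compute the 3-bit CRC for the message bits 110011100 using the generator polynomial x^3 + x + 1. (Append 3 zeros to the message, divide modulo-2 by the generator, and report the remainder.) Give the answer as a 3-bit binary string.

Append 3 zeros: 110011100000. Divide by 1011 (XOR where the leading bit is 1):
  pos 0: 1100 XOR 1011 = 0111
  pos 1: 1111 XOR 1011 = 0100
  pos 2: 1001 XOR 1011 = 0010
  pos 4: 1010 XOR 1011 = 0001
  pos 7: 1000 XOR 1011 = 0011
Remainder (last 3 bits) = 110. This is the CRC / FCS.

110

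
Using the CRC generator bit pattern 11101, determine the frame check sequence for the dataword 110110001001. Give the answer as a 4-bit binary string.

0101

Append 4 zeros: 1101100010010000. Divide by 11101 (XOR where the leading bit is 1):
  pos 0: 11011 XOR 11101 = 00110
  pos 2: 11000 XOR 11101 = 00101
  pos 4: 10101 XOR 11101 = 01000
  pos 5: 10000 XOR 11101 = 01101
  pos 6: 11010 XOR 11101 = 00111
  pos 8: 11110 XOR 11101 = 00011
  pos 11: 11000 XOR 11101 = 00101
Remainder (last 4 bits) = 0101. This is the CRC / FCS.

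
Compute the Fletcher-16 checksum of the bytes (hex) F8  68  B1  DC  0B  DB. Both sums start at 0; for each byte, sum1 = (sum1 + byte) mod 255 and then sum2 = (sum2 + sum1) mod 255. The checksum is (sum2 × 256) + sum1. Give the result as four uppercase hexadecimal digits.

Running sums (mod 255):
  after byte 0 (F8): sum1=248, sum2=248
  after byte 1 (68): sum1=97, sum2=90
  after byte 2 (B1): sum1=19, sum2=109
  after byte 3 (DC): sum1=239, sum2=93
  after byte 4 (0B): sum1=250, sum2=88
  after byte 5 (DB): sum1=214, sum2=47
Checksum = sum2·256 + sum1 = 47·256 + 214 = 12246 = 0x2FD6.

2FD6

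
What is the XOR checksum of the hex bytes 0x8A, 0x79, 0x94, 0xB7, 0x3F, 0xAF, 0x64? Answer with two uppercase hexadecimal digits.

XOR the bytes together:
  start with 0x8A
  0x8A ⊕ 0x79 = 0xF3
  0xF3 ⊕ 0x94 = 0x67
  0x67 ⊕ 0xB7 = 0xD0
  0xD0 ⊕ 0x3F = 0xEF
  0xEF ⊕ 0xAF = 0x40
  0x40 ⊕ 0x64 = 0x24

24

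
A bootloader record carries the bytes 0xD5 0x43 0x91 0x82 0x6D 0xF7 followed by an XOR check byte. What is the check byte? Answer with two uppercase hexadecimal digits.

XOR the bytes together:
  start with 0xD5
  0xD5 ⊕ 0x43 = 0x96
  0x96 ⊕ 0x91 = 0x07
  0x07 ⊕ 0x82 = 0x85
  0x85 ⊕ 0x6D = 0xE8
  0xE8 ⊕ 0xF7 = 0x1F

1F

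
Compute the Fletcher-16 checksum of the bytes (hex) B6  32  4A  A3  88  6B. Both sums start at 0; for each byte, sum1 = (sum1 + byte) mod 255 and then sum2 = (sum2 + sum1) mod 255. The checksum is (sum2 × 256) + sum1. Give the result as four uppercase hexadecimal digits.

Running sums (mod 255):
  after byte 0 (B6): sum1=182, sum2=182
  after byte 1 (32): sum1=232, sum2=159
  after byte 2 (4A): sum1=51, sum2=210
  after byte 3 (A3): sum1=214, sum2=169
  after byte 4 (88): sum1=95, sum2=9
  after byte 5 (6B): sum1=202, sum2=211
Checksum = sum2·256 + sum1 = 211·256 + 202 = 54218 = 0xD3CA.

D3CA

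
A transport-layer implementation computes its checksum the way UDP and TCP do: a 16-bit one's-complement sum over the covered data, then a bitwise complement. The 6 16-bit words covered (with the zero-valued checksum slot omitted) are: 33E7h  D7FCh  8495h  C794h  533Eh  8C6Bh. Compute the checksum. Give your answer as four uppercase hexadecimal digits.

C847

One's-complement addition (fold any carry out of bit 15 back into bit 0):
  0x33E7 + 0xD7FC = 0x10BE3 → wrap carry → 0x0BE4
  0x0BE4 + 0x8495 = 0x09079
  0x9079 + 0xC794 = 0x1580D → wrap carry → 0x580E
  0x580E + 0x533E = 0x0AB4C
  0xAB4C + 0x8C6B = 0x137B7 → wrap carry → 0x37B8
One's-complement sum = 0x37B8.
Checksum = ~0x37B8 & 0xFFFF = 0xC847.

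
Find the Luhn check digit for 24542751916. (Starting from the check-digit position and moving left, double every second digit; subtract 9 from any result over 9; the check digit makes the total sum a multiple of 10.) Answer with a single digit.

1

Partial digits right→left: 6 1 9 1 5 7 2 4 5 4 2
Double every second digit counting from the check-digit position (so the 1st, 3rd, 5th, ... of the partial from the right).
  doubled (with −9 where >9): 3 9 1 4 1 4 → sum 22
  kept as-is: 1 1 7 4 4 → sum 17
Total = 22 + 17 = 39.
Check digit = (10 − (39 mod 10)) mod 10 = 1.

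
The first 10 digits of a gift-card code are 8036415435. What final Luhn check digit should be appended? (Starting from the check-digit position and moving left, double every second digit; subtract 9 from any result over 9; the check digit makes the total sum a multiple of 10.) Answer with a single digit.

Partial digits right→left: 5 3 4 5 1 4 6 3 0 8
Double every second digit counting from the check-digit position (so the 1st, 3rd, 5th, ... of the partial from the right).
  doubled (with −9 where >9): 1 8 2 3 0 → sum 14
  kept as-is: 3 5 4 3 8 → sum 23
Total = 14 + 23 = 37.
Check digit = (10 − (37 mod 10)) mod 10 = 3.

3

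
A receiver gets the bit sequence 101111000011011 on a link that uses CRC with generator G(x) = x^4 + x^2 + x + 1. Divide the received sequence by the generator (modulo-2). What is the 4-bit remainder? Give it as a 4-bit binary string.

Modulo-2 division of 101111000011011 by 10111:
  pos 0: 10111 XOR 10111 = 00000
  pos 5: 10000 XOR 10111 = 00111
  pos 7: 11111 XOR 10111 = 01000
  pos 8: 10000 XOR 10111 = 00111
  pos 10: 11111 XOR 10111 = 01000
Remainder = 1000 (nonzero — an error is detected).

1000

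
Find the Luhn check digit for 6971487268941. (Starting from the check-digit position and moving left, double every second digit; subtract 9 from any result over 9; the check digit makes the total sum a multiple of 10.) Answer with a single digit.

Partial digits right→left: 1 4 9 8 6 2 7 8 4 1 7 9 6
Double every second digit counting from the check-digit position (so the 1st, 3rd, 5th, ... of the partial from the right).
  doubled (with −9 where >9): 2 9 3 5 8 5 3 → sum 35
  kept as-is: 4 8 2 8 1 9 → sum 32
Total = 35 + 32 = 67.
Check digit = (10 − (67 mod 10)) mod 10 = 3.

3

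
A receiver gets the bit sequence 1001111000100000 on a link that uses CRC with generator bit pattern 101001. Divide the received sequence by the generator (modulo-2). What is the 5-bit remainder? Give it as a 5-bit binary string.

Modulo-2 division of 1001111000100000 by 101001:
  pos 0: 100111 XOR 101001 = 001110
  pos 2: 111010 XOR 101001 = 010011
  pos 3: 100110 XOR 101001 = 001111
  pos 5: 111101 XOR 101001 = 010100
  pos 6: 101000 XOR 101001 = 000001
Remainder = 10000 (nonzero — an error is detected).

10000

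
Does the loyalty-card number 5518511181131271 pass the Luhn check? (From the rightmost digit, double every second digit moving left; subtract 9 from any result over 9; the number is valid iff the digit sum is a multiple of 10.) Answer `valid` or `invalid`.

From the right, keep odd positions and double even positions (subtract 9 from any doubled value over 9):
  doubled (positions 2,4,...): 5 2 2 7 2 1 2 1 → sum 22
  kept (positions 1,3,...): 1 2 3 1 1 1 8 5 → sum 22
Total = 44.
44 mod 10 = 4, so the number is invalid.

invalid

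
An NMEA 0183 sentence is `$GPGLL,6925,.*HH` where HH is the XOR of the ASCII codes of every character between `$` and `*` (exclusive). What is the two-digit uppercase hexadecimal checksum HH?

XOR the ASCII codes of the payload characters:
  'G' = 0x47 → acc = 0x47
  'P' = 0x50 → acc = 0x17
  'G' = 0x47 → acc = 0x50
  'L' = 0x4C → acc = 0x1C
  'L' = 0x4C → acc = 0x50
  ',' = 0x2C → acc = 0x7C
  '6' = 0x36 → acc = 0x4A
  '9' = 0x39 → acc = 0x73
  '2' = 0x32 → acc = 0x41
  '5' = 0x35 → acc = 0x74
  ',' = 0x2C → acc = 0x58
  '.' = 0x2E → acc = 0x76
Checksum = 0x76.

76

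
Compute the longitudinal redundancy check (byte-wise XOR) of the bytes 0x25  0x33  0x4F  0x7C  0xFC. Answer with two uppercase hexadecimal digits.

D9

XOR the bytes together:
  start with 0x25
  0x25 ⊕ 0x33 = 0x16
  0x16 ⊕ 0x4F = 0x59
  0x59 ⊕ 0x7C = 0x25
  0x25 ⊕ 0xFC = 0xD9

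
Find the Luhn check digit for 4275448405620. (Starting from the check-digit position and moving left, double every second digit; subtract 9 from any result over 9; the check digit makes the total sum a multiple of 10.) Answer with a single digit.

Partial digits right→left: 0 2 6 5 0 4 8 4 4 5 7 2 4
Double every second digit counting from the check-digit position (so the 1st, 3rd, 5th, ... of the partial from the right).
  doubled (with −9 where >9): 0 3 0 7 8 5 8 → sum 31
  kept as-is: 2 5 4 4 5 2 → sum 22
Total = 31 + 22 = 53.
Check digit = (10 − (53 mod 10)) mod 10 = 7.

7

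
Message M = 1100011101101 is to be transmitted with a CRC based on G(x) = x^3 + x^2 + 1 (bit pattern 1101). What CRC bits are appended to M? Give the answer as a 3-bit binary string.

000

Append 3 zeros: 1100011101101000. Divide by 1101 (XOR where the leading bit is 1):
  pos 0: 1100 XOR 1101 = 0001
  pos 3: 1011 XOR 1101 = 0110
  pos 4: 1101 XOR 1101 = 0000
  pos 9: 1101 XOR 1101 = 0000
Remainder (last 3 bits) = 000. This is the CRC / FCS.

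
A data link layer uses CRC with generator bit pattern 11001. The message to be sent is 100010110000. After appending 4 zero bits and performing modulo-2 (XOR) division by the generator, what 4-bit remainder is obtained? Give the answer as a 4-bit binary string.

Append 4 zeros: 1000101100000000. Divide by 11001 (XOR where the leading bit is 1):
  pos 0: 10001 XOR 11001 = 01000
  pos 1: 10000 XOR 11001 = 01001
  pos 2: 10011 XOR 11001 = 01010
  pos 3: 10101 XOR 11001 = 01100
  pos 4: 11000 XOR 11001 = 00001
  pos 8: 10000 XOR 11001 = 01001
  pos 9: 10010 XOR 11001 = 01011
  pos 10: 10110 XOR 11001 = 01111
  pos 11: 11110 XOR 11001 = 00111
Remainder (last 4 bits) = 0111. This is the CRC / FCS.

0111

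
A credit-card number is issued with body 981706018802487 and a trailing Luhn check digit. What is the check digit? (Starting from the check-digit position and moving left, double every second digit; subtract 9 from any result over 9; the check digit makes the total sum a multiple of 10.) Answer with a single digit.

Partial digits right→left: 7 8 4 2 0 8 8 1 0 6 0 7 1 8 9
Double every second digit counting from the check-digit position (so the 1st, 3rd, 5th, ... of the partial from the right).
  doubled (with −9 where >9): 5 8 0 7 0 0 2 9 → sum 31
  kept as-is: 8 2 8 1 6 7 8 → sum 40
Total = 31 + 40 = 71.
Check digit = (10 − (71 mod 10)) mod 10 = 9.

9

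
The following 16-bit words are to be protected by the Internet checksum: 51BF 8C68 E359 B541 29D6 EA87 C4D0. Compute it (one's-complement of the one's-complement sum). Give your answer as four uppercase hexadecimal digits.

One's-complement addition (fold any carry out of bit 15 back into bit 0):
  0x51BF + 0x8C68 = 0x0DE27
  0xDE27 + 0xE359 = 0x1C180 → wrap carry → 0xC181
  0xC181 + 0xB541 = 0x176C2 → wrap carry → 0x76C3
  0x76C3 + 0x29D6 = 0x0A099
  0xA099 + 0xEA87 = 0x18B20 → wrap carry → 0x8B21
  0x8B21 + 0xC4D0 = 0x14FF1 → wrap carry → 0x4FF2
One's-complement sum = 0x4FF2.
Checksum = ~0x4FF2 & 0xFFFF = 0xB00D.

B00D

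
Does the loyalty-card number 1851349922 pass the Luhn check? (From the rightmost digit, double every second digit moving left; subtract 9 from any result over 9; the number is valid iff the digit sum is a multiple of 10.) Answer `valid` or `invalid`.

invalid

From the right, keep odd positions and double even positions (subtract 9 from any doubled value over 9):
  doubled (positions 2,4,...): 4 9 6 1 2 → sum 22
  kept (positions 1,3,...): 2 9 4 1 8 → sum 24
Total = 46.
46 mod 10 = 6, so the number is invalid.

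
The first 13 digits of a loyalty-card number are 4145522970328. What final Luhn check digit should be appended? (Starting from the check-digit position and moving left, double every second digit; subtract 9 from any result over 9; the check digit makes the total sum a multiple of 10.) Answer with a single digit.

2

Partial digits right→left: 8 2 3 0 7 9 2 2 5 5 4 1 4
Double every second digit counting from the check-digit position (so the 1st, 3rd, 5th, ... of the partial from the right).
  doubled (with −9 where >9): 7 6 5 4 1 8 8 → sum 39
  kept as-is: 2 0 9 2 5 1 → sum 19
Total = 39 + 19 = 58.
Check digit = (10 − (58 mod 10)) mod 10 = 2.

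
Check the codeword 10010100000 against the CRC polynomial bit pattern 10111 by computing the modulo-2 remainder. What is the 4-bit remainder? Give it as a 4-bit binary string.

0111

Modulo-2 division of 10010100000 by 10111:
  pos 0: 10010 XOR 10111 = 00101
  pos 2: 10110 XOR 10111 = 00001
  pos 6: 10000 XOR 10111 = 00111
Remainder = 0111 (nonzero — an error is detected).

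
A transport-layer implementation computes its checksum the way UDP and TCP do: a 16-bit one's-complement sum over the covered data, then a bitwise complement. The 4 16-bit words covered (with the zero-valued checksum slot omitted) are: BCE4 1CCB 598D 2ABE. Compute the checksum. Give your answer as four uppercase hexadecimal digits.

A204

One's-complement addition (fold any carry out of bit 15 back into bit 0):
  0xBCE4 + 0x1CCB = 0x0D9AF
  0xD9AF + 0x598D = 0x1333C → wrap carry → 0x333D
  0x333D + 0x2ABE = 0x05DFB
One's-complement sum = 0x5DFB.
Checksum = ~0x5DFB & 0xFFFF = 0xA204.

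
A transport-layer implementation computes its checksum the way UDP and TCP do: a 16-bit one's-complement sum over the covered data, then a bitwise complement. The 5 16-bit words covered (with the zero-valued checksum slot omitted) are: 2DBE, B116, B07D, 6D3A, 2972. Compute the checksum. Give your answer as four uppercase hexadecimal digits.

DA00

One's-complement addition (fold any carry out of bit 15 back into bit 0):
  0x2DBE + 0xB116 = 0x0DED4
  0xDED4 + 0xB07D = 0x18F51 → wrap carry → 0x8F52
  0x8F52 + 0x6D3A = 0x0FC8C
  0xFC8C + 0x2972 = 0x125FE → wrap carry → 0x25FF
One's-complement sum = 0x25FF.
Checksum = ~0x25FF & 0xFFFF = 0xDA00.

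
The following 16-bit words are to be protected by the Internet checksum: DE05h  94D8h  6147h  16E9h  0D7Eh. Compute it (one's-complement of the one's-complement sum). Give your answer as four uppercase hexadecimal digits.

0773

One's-complement addition (fold any carry out of bit 15 back into bit 0):
  0xDE05 + 0x94D8 = 0x172DD → wrap carry → 0x72DE
  0x72DE + 0x6147 = 0x0D425
  0xD425 + 0x16E9 = 0x0EB0E
  0xEB0E + 0x0D7E = 0x0F88C
One's-complement sum = 0xF88C.
Checksum = ~0xF88C & 0xFFFF = 0x0773.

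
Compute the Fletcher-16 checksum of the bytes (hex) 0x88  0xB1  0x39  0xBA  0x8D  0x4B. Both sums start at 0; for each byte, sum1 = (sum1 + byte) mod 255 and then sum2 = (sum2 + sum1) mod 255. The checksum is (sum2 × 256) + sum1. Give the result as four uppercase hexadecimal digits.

2707

Running sums (mod 255):
  after byte 0 (0x88): sum1=136, sum2=136
  after byte 1 (0xB1): sum1=58, sum2=194
  after byte 2 (0x39): sum1=115, sum2=54
  after byte 3 (0xBA): sum1=46, sum2=100
  after byte 4 (0x8D): sum1=187, sum2=32
  after byte 5 (0x4B): sum1=7, sum2=39
Checksum = sum2·256 + sum1 = 39·256 + 7 = 9991 = 0x2707.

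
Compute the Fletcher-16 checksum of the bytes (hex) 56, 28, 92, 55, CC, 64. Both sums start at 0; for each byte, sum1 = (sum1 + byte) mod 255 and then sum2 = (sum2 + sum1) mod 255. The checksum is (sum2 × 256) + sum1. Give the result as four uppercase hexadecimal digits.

1797

Running sums (mod 255):
  after byte 0 (56): sum1=86, sum2=86
  after byte 1 (28): sum1=126, sum2=212
  after byte 2 (92): sum1=17, sum2=229
  after byte 3 (55): sum1=102, sum2=76
  after byte 4 (CC): sum1=51, sum2=127
  after byte 5 (64): sum1=151, sum2=23
Checksum = sum2·256 + sum1 = 23·256 + 151 = 6039 = 0x1797.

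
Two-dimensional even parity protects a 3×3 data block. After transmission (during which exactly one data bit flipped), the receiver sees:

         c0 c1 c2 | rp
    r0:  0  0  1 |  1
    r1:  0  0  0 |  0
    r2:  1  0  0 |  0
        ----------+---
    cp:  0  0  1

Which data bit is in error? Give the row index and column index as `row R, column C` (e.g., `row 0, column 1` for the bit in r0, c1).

Recompute each row's even parity and compare to rp:
  r0: data parity 1, sent rp 1 → ok
  r1: data parity 0, sent rp 0 → ok
  r2: data parity 1, sent rp 0 → mismatch
Recompute each column's even parity and compare to cp:
  c0: data parity 1, sent cp 0 → mismatch
  c1: data parity 0, sent cp 0 → ok
  c2: data parity 1, sent cp 1 → ok
Exactly one row (r2) and one column (c0) fail → the flipped bit is at their intersection.

row 2, column 0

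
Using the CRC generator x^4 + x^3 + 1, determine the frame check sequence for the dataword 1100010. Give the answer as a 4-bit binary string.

0100

Append 4 zeros: 11000100000. Divide by 11001 (XOR where the leading bit is 1):
  pos 0: 11000 XOR 11001 = 00001
  pos 4: 11000 XOR 11001 = 00001
Remainder (last 4 bits) = 0100. This is the CRC / FCS.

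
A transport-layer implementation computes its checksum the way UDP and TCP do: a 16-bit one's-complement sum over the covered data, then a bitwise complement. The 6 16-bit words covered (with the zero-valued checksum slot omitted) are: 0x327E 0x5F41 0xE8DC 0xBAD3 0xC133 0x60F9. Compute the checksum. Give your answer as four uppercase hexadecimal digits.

A862

One's-complement addition (fold any carry out of bit 15 back into bit 0):
  0x327E + 0x5F41 = 0x091BF
  0x91BF + 0xE8DC = 0x17A9B → wrap carry → 0x7A9C
  0x7A9C + 0xBAD3 = 0x1356F → wrap carry → 0x3570
  0x3570 + 0xC133 = 0x0F6A3
  0xF6A3 + 0x60F9 = 0x1579C → wrap carry → 0x579D
One's-complement sum = 0x579D.
Checksum = ~0x579D & 0xFFFF = 0xA862.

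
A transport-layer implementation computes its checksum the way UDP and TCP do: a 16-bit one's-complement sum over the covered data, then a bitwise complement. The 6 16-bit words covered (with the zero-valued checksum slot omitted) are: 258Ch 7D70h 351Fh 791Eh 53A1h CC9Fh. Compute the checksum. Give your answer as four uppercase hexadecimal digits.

8E84

One's-complement addition (fold any carry out of bit 15 back into bit 0):
  0x258C + 0x7D70 = 0x0A2FC
  0xA2FC + 0x351F = 0x0D81B
  0xD81B + 0x791E = 0x15139 → wrap carry → 0x513A
  0x513A + 0x53A1 = 0x0A4DB
  0xA4DB + 0xCC9F = 0x1717A → wrap carry → 0x717B
One's-complement sum = 0x717B.
Checksum = ~0x717B & 0xFFFF = 0x8E84.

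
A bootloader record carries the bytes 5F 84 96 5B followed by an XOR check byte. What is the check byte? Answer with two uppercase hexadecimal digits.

XOR the bytes together:
  start with 0x5F
  0x5F ⊕ 0x84 = 0xDB
  0xDB ⊕ 0x96 = 0x4D
  0x4D ⊕ 0x5B = 0x16

16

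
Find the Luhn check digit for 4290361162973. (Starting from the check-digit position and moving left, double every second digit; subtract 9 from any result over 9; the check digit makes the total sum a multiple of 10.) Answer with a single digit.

Partial digits right→left: 3 7 9 2 6 1 1 6 3 0 9 2 4
Double every second digit counting from the check-digit position (so the 1st, 3rd, 5th, ... of the partial from the right).
  doubled (with −9 where >9): 6 9 3 2 6 9 8 → sum 43
  kept as-is: 7 2 1 6 0 2 → sum 18
Total = 43 + 18 = 61.
Check digit = (10 − (61 mod 10)) mod 10 = 9.

9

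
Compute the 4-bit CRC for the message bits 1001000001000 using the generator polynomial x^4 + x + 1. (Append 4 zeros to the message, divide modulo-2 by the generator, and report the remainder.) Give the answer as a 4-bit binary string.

0100

Append 4 zeros: 10010000010000000. Divide by 10011 (XOR where the leading bit is 1):
  pos 0: 10010 XOR 10011 = 00001
  pos 4: 10000 XOR 10011 = 00011
  pos 7: 11100 XOR 10011 = 01111
  pos 8: 11110 XOR 10011 = 01101
  pos 9: 11010 XOR 10011 = 01001
  pos 10: 10010 XOR 10011 = 00001
Remainder (last 4 bits) = 0100. This is the CRC / FCS.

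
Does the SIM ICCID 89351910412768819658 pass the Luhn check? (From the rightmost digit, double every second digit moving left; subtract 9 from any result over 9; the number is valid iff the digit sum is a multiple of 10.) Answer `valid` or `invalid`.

From the right, keep odd positions and double even positions (subtract 9 from any doubled value over 9):
  doubled (positions 2,4,...): 1 9 7 3 4 8 2 2 6 7 → sum 49
  kept (positions 1,3,...): 8 6 1 8 7 1 0 9 5 9 → sum 54
Total = 103.
103 mod 10 = 3, so the number is invalid.

invalid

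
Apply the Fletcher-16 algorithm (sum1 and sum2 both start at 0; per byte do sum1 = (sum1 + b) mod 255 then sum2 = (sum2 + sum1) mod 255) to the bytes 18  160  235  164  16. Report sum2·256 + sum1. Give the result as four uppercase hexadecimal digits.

Running sums (mod 255):
  after byte 0 (18): sum1=18, sum2=18
  after byte 1 (160): sum1=178, sum2=196
  after byte 2 (235): sum1=158, sum2=99
  after byte 3 (164): sum1=67, sum2=166
  after byte 4 (16): sum1=83, sum2=249
Checksum = sum2·256 + sum1 = 249·256 + 83 = 63827 = 0xF953.

F953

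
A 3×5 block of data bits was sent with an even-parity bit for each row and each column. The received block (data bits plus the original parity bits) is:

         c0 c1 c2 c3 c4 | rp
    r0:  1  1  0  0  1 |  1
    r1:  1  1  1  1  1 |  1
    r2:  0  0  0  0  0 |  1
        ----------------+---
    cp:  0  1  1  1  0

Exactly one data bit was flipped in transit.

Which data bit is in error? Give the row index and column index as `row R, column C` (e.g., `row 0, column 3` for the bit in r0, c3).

row 2, column 1

Recompute each row's even parity and compare to rp:
  r0: data parity 1, sent rp 1 → ok
  r1: data parity 1, sent rp 1 → ok
  r2: data parity 0, sent rp 1 → mismatch
Recompute each column's even parity and compare to cp:
  c0: data parity 0, sent cp 0 → ok
  c1: data parity 0, sent cp 1 → mismatch
  c2: data parity 1, sent cp 1 → ok
  c3: data parity 1, sent cp 1 → ok
  c4: data parity 0, sent cp 0 → ok
Exactly one row (r2) and one column (c1) fail → the flipped bit is at their intersection.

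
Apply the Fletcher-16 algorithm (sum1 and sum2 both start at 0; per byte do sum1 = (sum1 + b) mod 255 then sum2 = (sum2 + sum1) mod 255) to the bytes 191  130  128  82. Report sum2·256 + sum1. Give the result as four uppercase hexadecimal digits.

Running sums (mod 255):
  after byte 0 (191): sum1=191, sum2=191
  after byte 1 (130): sum1=66, sum2=2
  after byte 2 (128): sum1=194, sum2=196
  after byte 3 (82): sum1=21, sum2=217
Checksum = sum2·256 + sum1 = 217·256 + 21 = 55573 = 0xD915.

D915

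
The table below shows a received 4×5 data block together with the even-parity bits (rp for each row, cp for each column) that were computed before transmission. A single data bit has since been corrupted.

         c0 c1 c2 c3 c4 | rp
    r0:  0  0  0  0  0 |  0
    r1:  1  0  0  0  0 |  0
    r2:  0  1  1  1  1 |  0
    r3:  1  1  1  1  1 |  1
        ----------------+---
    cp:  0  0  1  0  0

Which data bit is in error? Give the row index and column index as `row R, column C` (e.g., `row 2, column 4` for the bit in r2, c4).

row 1, column 2

Recompute each row's even parity and compare to rp:
  r0: data parity 0, sent rp 0 → ok
  r1: data parity 1, sent rp 0 → mismatch
  r2: data parity 0, sent rp 0 → ok
  r3: data parity 1, sent rp 1 → ok
Recompute each column's even parity and compare to cp:
  c0: data parity 0, sent cp 0 → ok
  c1: data parity 0, sent cp 0 → ok
  c2: data parity 0, sent cp 1 → mismatch
  c3: data parity 0, sent cp 0 → ok
  c4: data parity 0, sent cp 0 → ok
Exactly one row (r1) and one column (c2) fail → the flipped bit is at their intersection.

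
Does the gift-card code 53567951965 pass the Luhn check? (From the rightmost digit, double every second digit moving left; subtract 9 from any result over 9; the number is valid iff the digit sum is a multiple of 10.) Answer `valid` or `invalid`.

From the right, keep odd positions and double even positions (subtract 9 from any doubled value over 9):
  doubled (positions 2,4,...): 3 2 9 3 6 → sum 23
  kept (positions 1,3,...): 5 9 5 7 5 5 → sum 36
Total = 59.
59 mod 10 = 9, so the number is invalid.

invalid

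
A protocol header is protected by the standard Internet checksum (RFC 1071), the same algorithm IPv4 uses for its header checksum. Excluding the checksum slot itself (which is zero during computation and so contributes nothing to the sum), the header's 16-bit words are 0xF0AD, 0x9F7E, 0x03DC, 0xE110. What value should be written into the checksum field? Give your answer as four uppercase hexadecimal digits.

8AE6

One's-complement addition (fold any carry out of bit 15 back into bit 0):
  0xF0AD + 0x9F7E = 0x1902B → wrap carry → 0x902C
  0x902C + 0x03DC = 0x09408
  0x9408 + 0xE110 = 0x17518 → wrap carry → 0x7519
One's-complement sum = 0x7519.
Checksum = ~0x7519 & 0xFFFF = 0x8AE6.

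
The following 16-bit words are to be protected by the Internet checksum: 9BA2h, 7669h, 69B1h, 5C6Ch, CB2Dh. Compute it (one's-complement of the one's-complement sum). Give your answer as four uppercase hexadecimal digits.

5CA8

One's-complement addition (fold any carry out of bit 15 back into bit 0):
  0x9BA2 + 0x7669 = 0x1120B → wrap carry → 0x120C
  0x120C + 0x69B1 = 0x07BBD
  0x7BBD + 0x5C6C = 0x0D829
  0xD829 + 0xCB2D = 0x1A356 → wrap carry → 0xA357
One's-complement sum = 0xA357.
Checksum = ~0xA357 & 0xFFFF = 0x5CA8.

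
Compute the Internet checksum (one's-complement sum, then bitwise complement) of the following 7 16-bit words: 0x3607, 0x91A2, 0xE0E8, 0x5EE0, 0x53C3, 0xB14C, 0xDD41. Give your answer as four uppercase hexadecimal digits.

163B

One's-complement addition (fold any carry out of bit 15 back into bit 0):
  0x3607 + 0x91A2 = 0x0C7A9
  0xC7A9 + 0xE0E8 = 0x1A891 → wrap carry → 0xA892
  0xA892 + 0x5EE0 = 0x10772 → wrap carry → 0x0773
  0x0773 + 0x53C3 = 0x05B36
  0x5B36 + 0xB14C = 0x10C82 → wrap carry → 0x0C83
  0x0C83 + 0xDD41 = 0x0E9C4
One's-complement sum = 0xE9C4.
Checksum = ~0xE9C4 & 0xFFFF = 0x163B.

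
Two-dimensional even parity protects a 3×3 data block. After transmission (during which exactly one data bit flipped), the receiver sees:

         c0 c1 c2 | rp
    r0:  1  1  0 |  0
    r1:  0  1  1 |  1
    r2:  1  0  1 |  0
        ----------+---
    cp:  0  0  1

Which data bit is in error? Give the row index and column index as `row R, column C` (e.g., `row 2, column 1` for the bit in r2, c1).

row 1, column 2

Recompute each row's even parity and compare to rp:
  r0: data parity 0, sent rp 0 → ok
  r1: data parity 0, sent rp 1 → mismatch
  r2: data parity 0, sent rp 0 → ok
Recompute each column's even parity and compare to cp:
  c0: data parity 0, sent cp 0 → ok
  c1: data parity 0, sent cp 0 → ok
  c2: data parity 0, sent cp 1 → mismatch
Exactly one row (r1) and one column (c2) fail → the flipped bit is at their intersection.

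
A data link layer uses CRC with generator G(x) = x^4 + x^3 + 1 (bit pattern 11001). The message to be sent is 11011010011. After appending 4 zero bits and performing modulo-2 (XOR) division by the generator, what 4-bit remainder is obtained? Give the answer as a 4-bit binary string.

Append 4 zeros: 110110100110000. Divide by 11001 (XOR where the leading bit is 1):
  pos 0: 11011 XOR 11001 = 00010
  pos 3: 10010 XOR 11001 = 01011
  pos 4: 10110 XOR 11001 = 01111
  pos 5: 11111 XOR 11001 = 00110
  pos 7: 11010 XOR 11001 = 00011
  pos 10: 11000 XOR 11001 = 00001
Remainder (last 4 bits) = 0001. This is the CRC / FCS.

0001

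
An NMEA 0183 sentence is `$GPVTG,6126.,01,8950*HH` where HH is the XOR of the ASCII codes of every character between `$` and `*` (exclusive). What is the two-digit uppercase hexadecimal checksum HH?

XOR the ASCII codes of the payload characters:
  'G' = 0x47 → acc = 0x47
  'P' = 0x50 → acc = 0x17
  'V' = 0x56 → acc = 0x41
  'T' = 0x54 → acc = 0x15
  'G' = 0x47 → acc = 0x52
  ',' = 0x2C → acc = 0x7E
  '6' = 0x36 → acc = 0x48
  '1' = 0x31 → acc = 0x79
  '2' = 0x32 → acc = 0x4B
  '6' = 0x36 → acc = 0x7D
  '.' = 0x2E → acc = 0x53
  ',' = 0x2C → acc = 0x7F
  '0' = 0x30 → acc = 0x4F
  '1' = 0x31 → acc = 0x7E
  ',' = 0x2C → acc = 0x52
  '8' = 0x38 → acc = 0x6A
  '9' = 0x39 → acc = 0x53
  '5' = 0x35 → acc = 0x66
  '0' = 0x30 → acc = 0x56
Checksum = 0x56.

56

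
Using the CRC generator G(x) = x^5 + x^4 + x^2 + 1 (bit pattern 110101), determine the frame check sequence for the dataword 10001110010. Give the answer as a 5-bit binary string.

01110

Append 5 zeros: 1000111001000000. Divide by 110101 (XOR where the leading bit is 1):
  pos 0: 100011 XOR 110101 = 010110
  pos 1: 101101 XOR 110101 = 011000
  pos 2: 110000 XOR 110101 = 000101
  pos 5: 101010 XOR 110101 = 011111
  pos 6: 111110 XOR 110101 = 001011
  pos 8: 101100 XOR 110101 = 011001
  pos 9: 110010 XOR 110101 = 000111
Remainder (last 5 bits) = 01110. This is the CRC / FCS.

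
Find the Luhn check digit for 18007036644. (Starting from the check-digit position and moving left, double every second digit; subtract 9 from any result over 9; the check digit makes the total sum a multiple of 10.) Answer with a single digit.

8

Partial digits right→left: 4 4 6 6 3 0 7 0 0 8 1
Double every second digit counting from the check-digit position (so the 1st, 3rd, 5th, ... of the partial from the right).
  doubled (with −9 where >9): 8 3 6 5 0 2 → sum 24
  kept as-is: 4 6 0 0 8 → sum 18
Total = 24 + 18 = 42.
Check digit = (10 − (42 mod 10)) mod 10 = 8.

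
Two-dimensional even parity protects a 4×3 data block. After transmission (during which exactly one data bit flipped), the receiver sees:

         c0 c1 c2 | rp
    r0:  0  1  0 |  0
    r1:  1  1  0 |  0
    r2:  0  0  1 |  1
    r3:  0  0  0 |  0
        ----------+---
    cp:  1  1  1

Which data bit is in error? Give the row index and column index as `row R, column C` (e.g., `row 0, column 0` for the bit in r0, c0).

Recompute each row's even parity and compare to rp:
  r0: data parity 1, sent rp 0 → mismatch
  r1: data parity 0, sent rp 0 → ok
  r2: data parity 1, sent rp 1 → ok
  r3: data parity 0, sent rp 0 → ok
Recompute each column's even parity and compare to cp:
  c0: data parity 1, sent cp 1 → ok
  c1: data parity 0, sent cp 1 → mismatch
  c2: data parity 1, sent cp 1 → ok
Exactly one row (r0) and one column (c1) fail → the flipped bit is at their intersection.

row 0, column 1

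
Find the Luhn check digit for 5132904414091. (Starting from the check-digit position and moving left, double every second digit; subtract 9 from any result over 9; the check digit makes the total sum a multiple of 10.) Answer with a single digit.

2

Partial digits right→left: 1 9 0 4 1 4 4 0 9 2 3 1 5
Double every second digit counting from the check-digit position (so the 1st, 3rd, 5th, ... of the partial from the right).
  doubled (with −9 where >9): 2 0 2 8 9 6 1 → sum 28
  kept as-is: 9 4 4 0 2 1 → sum 20
Total = 28 + 20 = 48.
Check digit = (10 − (48 mod 10)) mod 10 = 2.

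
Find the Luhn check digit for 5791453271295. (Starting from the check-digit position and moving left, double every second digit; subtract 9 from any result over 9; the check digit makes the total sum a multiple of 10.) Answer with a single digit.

1

Partial digits right→left: 5 9 2 1 7 2 3 5 4 1 9 7 5
Double every second digit counting from the check-digit position (so the 1st, 3rd, 5th, ... of the partial from the right).
  doubled (with −9 where >9): 1 4 5 6 8 9 1 → sum 34
  kept as-is: 9 1 2 5 1 7 → sum 25
Total = 34 + 25 = 59.
Check digit = (10 − (59 mod 10)) mod 10 = 1.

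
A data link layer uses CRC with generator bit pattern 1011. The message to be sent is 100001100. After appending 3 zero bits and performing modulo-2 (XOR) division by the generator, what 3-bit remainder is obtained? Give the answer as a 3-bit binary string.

Append 3 zeros: 100001100000. Divide by 1011 (XOR where the leading bit is 1):
  pos 0: 1000 XOR 1011 = 0011
  pos 2: 1101 XOR 1011 = 0110
  pos 3: 1101 XOR 1011 = 0110
  pos 4: 1100 XOR 1011 = 0111
  pos 5: 1110 XOR 1011 = 0101
  pos 6: 1010 XOR 1011 = 0001
Remainder (last 3 bits) = 100. This is the CRC / FCS.

100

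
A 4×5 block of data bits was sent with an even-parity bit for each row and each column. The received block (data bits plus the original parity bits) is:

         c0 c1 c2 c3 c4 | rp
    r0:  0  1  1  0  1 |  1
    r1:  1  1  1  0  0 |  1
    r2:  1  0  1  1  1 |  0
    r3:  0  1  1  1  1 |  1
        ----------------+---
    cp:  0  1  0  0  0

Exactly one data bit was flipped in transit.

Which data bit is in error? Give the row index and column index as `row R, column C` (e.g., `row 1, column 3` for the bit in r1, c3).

row 3, column 4

Recompute each row's even parity and compare to rp:
  r0: data parity 1, sent rp 1 → ok
  r1: data parity 1, sent rp 1 → ok
  r2: data parity 0, sent rp 0 → ok
  r3: data parity 0, sent rp 1 → mismatch
Recompute each column's even parity and compare to cp:
  c0: data parity 0, sent cp 0 → ok
  c1: data parity 1, sent cp 1 → ok
  c2: data parity 0, sent cp 0 → ok
  c3: data parity 0, sent cp 0 → ok
  c4: data parity 1, sent cp 0 → mismatch
Exactly one row (r3) and one column (c4) fail → the flipped bit is at their intersection.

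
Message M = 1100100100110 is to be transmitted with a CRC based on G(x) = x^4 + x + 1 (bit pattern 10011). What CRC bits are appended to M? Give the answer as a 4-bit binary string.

Append 4 zeros: 11001001001100000. Divide by 10011 (XOR where the leading bit is 1):
  pos 0: 11001 XOR 10011 = 01010
  pos 1: 10100 XOR 10011 = 00111
  pos 3: 11101 XOR 10011 = 01110
  pos 4: 11100 XOR 10011 = 01111
  pos 5: 11110 XOR 10011 = 01101
  pos 6: 11011 XOR 10011 = 01000
  pos 7: 10001 XOR 10011 = 00010
  pos 10: 10000 XOR 10011 = 00011
Remainder (last 4 bits) = 1100. This is the CRC / FCS.

1100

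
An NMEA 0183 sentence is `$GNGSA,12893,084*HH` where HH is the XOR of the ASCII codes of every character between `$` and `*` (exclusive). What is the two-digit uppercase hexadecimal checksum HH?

51

XOR the ASCII codes of the payload characters:
  'G' = 0x47 → acc = 0x47
  'N' = 0x4E → acc = 0x09
  'G' = 0x47 → acc = 0x4E
  'S' = 0x53 → acc = 0x1D
  'A' = 0x41 → acc = 0x5C
  ',' = 0x2C → acc = 0x70
  '1' = 0x31 → acc = 0x41
  '2' = 0x32 → acc = 0x73
  '8' = 0x38 → acc = 0x4B
  '9' = 0x39 → acc = 0x72
  '3' = 0x33 → acc = 0x41
  ',' = 0x2C → acc = 0x6D
  '0' = 0x30 → acc = 0x5D
  '8' = 0x38 → acc = 0x65
  '4' = 0x34 → acc = 0x51
Checksum = 0x51.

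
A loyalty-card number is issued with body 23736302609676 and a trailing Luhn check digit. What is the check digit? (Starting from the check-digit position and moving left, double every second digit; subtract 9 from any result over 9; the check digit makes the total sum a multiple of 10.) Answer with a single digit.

5

Partial digits right→left: 6 7 6 9 0 6 2 0 3 6 3 7 3 2
Double every second digit counting from the check-digit position (so the 1st, 3rd, 5th, ... of the partial from the right).
  doubled (with −9 where >9): 3 3 0 4 6 6 6 → sum 28
  kept as-is: 7 9 6 0 6 7 2 → sum 37
Total = 28 + 37 = 65.
Check digit = (10 − (65 mod 10)) mod 10 = 5.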